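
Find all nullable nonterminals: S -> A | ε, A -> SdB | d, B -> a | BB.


A nonterminal is nullable iff some alternative derives ε (directly, or every symbol in it is nullable)
Nullable: {S}


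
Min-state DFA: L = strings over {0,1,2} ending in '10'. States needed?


Track the longest suffix of input matching a prefix of '10': 3 classes (prefixes of length 0..2)
Minimal DFA: 3 states


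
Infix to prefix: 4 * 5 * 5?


left-to-right (same/higher precedence on left): tree is (* (* 4 5) 5)
Prefix: * * 4 5 5


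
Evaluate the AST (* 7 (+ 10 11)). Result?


Evaluate inner: (+ 10 11) = 21
Evaluate root: (* 7 21) = 147
Result: 147


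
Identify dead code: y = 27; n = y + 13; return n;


y is read by n's definition; n is returned
No dead code


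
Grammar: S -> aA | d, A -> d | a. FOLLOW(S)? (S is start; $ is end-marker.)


$ ∈ FOLLOW(S). For each A -> αBβ: add FIRST(β)\{ε} to FOLLOW(B); if β nullable, add FOLLOW(A).
FOLLOW(S) = {$}


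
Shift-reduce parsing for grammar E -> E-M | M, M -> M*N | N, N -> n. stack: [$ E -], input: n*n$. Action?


no handle ('E-' is not any RHS); shift 'n'
Action: shift


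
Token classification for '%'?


Pattern: operator symbol
Type: OPERATOR


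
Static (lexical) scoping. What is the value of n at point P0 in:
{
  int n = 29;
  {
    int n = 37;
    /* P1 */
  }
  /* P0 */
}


n declared in the same block as P0
n = 29


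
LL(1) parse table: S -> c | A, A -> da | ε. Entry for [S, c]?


For [S, c]: 'c' ∈ FIRST(c)
Entry: S -> c


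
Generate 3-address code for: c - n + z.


Break into single-operator statements:
t1 = c - n
t2 = t1 + z


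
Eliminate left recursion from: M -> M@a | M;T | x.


Left-recursive alternatives: M@a, M;T; non-recursive: x
Introduce M': M -> xM', M' -> @aM' | ;TM' | ε


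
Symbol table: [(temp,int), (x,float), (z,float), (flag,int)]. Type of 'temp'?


Lookup 'temp' → type int


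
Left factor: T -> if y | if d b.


Common prefix: 'if'
Factored: T -> if T', T' -> y | d b


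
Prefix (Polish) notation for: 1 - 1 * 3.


'*' binds tighter: tree is (- 1 (* 1 3))
Prefix: - 1 * 1 3


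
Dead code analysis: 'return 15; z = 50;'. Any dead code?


statement follows a return and is unreachable
Dead: 'z = 50'


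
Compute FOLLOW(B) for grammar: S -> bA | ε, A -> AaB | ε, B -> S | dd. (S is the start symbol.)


$ ∈ FOLLOW(S). For each A -> αBβ: add FIRST(β)\{ε} to FOLLOW(B); if β nullable, add FOLLOW(A).
FOLLOW(B) = {$, a}


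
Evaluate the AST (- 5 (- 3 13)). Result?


Evaluate inner: (- 3 13) = -10
Evaluate root: (- 5 -10) = 15
Result: 15


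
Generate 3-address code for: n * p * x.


Break into single-operator statements:
t1 = n * p
t2 = t1 * x


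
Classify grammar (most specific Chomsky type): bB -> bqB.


LHS has context (more than one symbol) and |LHS| ≤ |RHS|
Classification: Type 1 (Context-Sensitive)


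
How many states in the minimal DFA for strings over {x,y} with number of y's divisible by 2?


Track (count of y) mod 2: states 0..1, accept at 0
Minimal DFA: 2 states


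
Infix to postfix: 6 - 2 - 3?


Left to right (same or higher precedence on left)
Postfix: 6 2 - 3 -


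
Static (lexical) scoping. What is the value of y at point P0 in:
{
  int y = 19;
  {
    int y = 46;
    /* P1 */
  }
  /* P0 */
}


y declared in the same block as P0
y = 19


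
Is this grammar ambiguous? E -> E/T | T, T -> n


precedence layered via separate nonterminal T: deterministic
Unambiguous


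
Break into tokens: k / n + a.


Scan left to right, longest-match per lexeme
Tokens: ID(k), OP(/), ID(n), OP(+), ID(a)


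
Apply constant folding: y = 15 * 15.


15 * 15 = 225 at compile time
Optimized: y = 225


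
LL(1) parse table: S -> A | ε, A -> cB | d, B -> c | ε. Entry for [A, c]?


For [A, c]: 'c' ∈ FIRST(cB)
Entry: A -> cB


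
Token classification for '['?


Pattern: delimiter/punctuation
Type: PUNCTUATION


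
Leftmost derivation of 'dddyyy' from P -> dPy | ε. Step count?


Derivation: P => dPy => ddPyy => dddPyyy => dddyyy
Steps: 4


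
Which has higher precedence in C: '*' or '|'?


'*' is multiplicative (level 10); '|' is bitwise OR (level 3)
Higher level binds tighter
'*' has higher precedence than '|'


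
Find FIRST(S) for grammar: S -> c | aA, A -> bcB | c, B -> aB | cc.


Per alternative of S: FIRST(c) = {c}; FIRST(aA) = {a}
FIRST(S) = {a, c}


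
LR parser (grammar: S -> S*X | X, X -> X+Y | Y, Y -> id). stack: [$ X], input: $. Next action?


lookahead ∉ {+} so X won't extend; reduce S -> X
Action: reduce (S -> X)


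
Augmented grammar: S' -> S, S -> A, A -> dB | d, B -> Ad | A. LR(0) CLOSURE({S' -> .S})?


Start: S' -> .S
For each item with dot before a nonterminal B, add B -> .γ for every B-production
Closure: [S' -> .S, S -> .A, A -> .dB, A -> .d]


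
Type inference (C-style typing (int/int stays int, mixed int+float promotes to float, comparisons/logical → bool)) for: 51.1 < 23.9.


Operand types: float < float
Rule: comparison yields bool
Result type: bool


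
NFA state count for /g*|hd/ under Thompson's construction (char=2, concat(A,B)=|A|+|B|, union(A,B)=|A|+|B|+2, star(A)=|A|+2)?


Syntax tree has 3 char leaf(s), 1 union(s), 1 star(s)
chars contribute 3×2 = 6; each union adds +2; each star adds +2
Total: 6 + 2 + 2 = 10 states


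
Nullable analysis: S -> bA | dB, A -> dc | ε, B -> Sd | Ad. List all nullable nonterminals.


A nonterminal is nullable iff some alternative derives ε (directly, or every symbol in it is nullable)
Nullable: {A}


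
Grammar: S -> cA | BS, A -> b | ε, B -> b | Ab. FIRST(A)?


Per alternative of A: FIRST(b) = {b}; FIRST(ε) = {ε}
FIRST(A) = {b, ε}


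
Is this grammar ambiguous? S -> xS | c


right-linear, alternatives start with distinct terminals 'x' vs 'c': unique leftmost derivation
Unambiguous


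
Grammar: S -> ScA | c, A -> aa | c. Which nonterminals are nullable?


A nonterminal is nullable iff some alternative derives ε (directly, or every symbol in it is nullable)
Nullable: {}


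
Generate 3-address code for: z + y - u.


Break into single-operator statements:
t1 = z + y
t2 = t1 - u


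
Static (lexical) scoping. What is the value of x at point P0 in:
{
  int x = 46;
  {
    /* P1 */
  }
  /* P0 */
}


x declared in the same block as P0
x = 46


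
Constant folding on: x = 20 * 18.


20 * 18 = 360 at compile time
Optimized: x = 360


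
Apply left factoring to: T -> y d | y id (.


Common prefix: 'y'
Factored: T -> y T', T' -> d | id (


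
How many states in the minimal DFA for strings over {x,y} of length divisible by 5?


Track length mod 5: states 0..4, accept at 0
Minimal DFA: 5 states


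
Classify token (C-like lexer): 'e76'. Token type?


Pattern: letter/underscore followed by alphanumerics, not a keyword
Type: IDENTIFIER


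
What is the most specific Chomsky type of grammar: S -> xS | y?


Right-linear: every RHS is a terminal or a terminal followed by one nonterminal
Classification: Type 3 (Regular)


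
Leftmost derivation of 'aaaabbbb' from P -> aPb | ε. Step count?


Derivation: P => aPb => aaPbb => aaaPbbb => aaaaPbbbb => aaaabbbb
Steps: 5


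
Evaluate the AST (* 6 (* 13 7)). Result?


Evaluate inner: (* 13 7) = 91
Evaluate root: (* 6 91) = 546
Result: 546


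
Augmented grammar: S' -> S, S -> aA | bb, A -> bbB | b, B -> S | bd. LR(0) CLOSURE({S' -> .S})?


Start: S' -> .S
For each item with dot before a nonterminal B, add B -> .γ for every B-production
Closure: [S' -> .S, S -> .aA, S -> .bb]


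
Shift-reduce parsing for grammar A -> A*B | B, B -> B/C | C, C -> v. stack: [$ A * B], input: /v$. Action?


'/' can extend B; shift to build B -> B/C
Action: shift


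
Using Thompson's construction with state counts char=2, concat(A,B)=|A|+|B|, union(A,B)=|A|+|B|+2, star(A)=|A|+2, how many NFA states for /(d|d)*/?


Syntax tree has 2 char leaf(s), 1 union(s), 1 star(s)
chars contribute 2×2 = 4; each union adds +2; each star adds +2
Total: 4 + 2 + 2 = 8 states


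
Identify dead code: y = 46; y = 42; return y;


first assignment to y is overwritten before any read
Dead: 'y = 46'


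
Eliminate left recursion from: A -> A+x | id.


Left-recursive alternatives: A+x; non-recursive: id
Introduce A': A -> idA', A' -> +xA' | ε


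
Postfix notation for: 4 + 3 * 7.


* has higher precedence, evaluate 3*7 first
Postfix: 4 3 7 * +


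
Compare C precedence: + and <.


'+' is additive (level 9); '<' is relational (level 7)
Higher level binds tighter
'+' has higher precedence than '<'


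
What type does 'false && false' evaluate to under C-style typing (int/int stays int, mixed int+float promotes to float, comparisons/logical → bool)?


Operand types: bool && bool
Rule: logical operators take bool operands and yield bool
Result type: bool


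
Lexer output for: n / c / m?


Scan left to right, longest-match per lexeme
Tokens: ID(n), OP(/), ID(c), OP(/), ID(m)


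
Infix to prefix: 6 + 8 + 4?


left-to-right (same/higher precedence on left): tree is (+ (+ 6 8) 4)
Prefix: + + 6 8 4


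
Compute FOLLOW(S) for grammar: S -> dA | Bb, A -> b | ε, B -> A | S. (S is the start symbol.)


$ ∈ FOLLOW(S). For each A -> αBβ: add FIRST(β)\{ε} to FOLLOW(B); if β nullable, add FOLLOW(A).
FOLLOW(S) = {$, b}


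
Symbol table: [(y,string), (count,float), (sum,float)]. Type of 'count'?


Lookup 'count' → type float


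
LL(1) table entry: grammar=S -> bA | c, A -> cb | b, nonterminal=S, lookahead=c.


For [S, c]: 'c' ∈ FIRST(c)
Entry: S -> c


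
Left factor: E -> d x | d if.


Common prefix: 'd'
Factored: E -> d E', E' -> x | if


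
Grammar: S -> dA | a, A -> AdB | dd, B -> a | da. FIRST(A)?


Per alternative of A: FIRST(AdB) = {d}; FIRST(dd) = {d}
FIRST(A) = {d}


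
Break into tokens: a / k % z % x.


Scan left to right, longest-match per lexeme
Tokens: ID(a), OP(/), ID(k), OP(%), ID(z), OP(%), ID(x)


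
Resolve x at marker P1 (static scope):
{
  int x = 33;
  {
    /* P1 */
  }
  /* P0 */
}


P1's block does not declare x; resolves to the enclosing declaration at depth 0
x = 33


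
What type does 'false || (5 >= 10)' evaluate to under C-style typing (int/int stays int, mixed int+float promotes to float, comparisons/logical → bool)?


Operand types: bool || bool
Rule: logical operators take bool operands and yield bool
Result type: bool


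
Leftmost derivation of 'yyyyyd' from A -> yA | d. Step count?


Derivation: A => yA => yyA => yyyA => yyyyA => yyyyyA => yyyyyd
Steps: 6


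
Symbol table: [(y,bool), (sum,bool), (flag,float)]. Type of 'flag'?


Lookup 'flag' → type float


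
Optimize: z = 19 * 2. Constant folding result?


19 * 2 = 38 at compile time
Optimized: z = 38


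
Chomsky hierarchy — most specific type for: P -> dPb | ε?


Single nonterminal LHS, but d^n b^n is not regular
Classification: Type 2 (Context-Free)


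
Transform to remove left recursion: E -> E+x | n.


Left-recursive alternatives: E+x; non-recursive: n
Introduce E': E -> nE', E' -> +xE' | ε


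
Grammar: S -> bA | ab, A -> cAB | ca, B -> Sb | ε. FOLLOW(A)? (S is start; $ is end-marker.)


$ ∈ FOLLOW(S). For each A -> αBβ: add FIRST(β)\{ε} to FOLLOW(B); if β nullable, add FOLLOW(A).
FOLLOW(A) = {$, a, b}


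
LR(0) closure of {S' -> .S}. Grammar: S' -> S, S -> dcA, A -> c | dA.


Start: S' -> .S
For each item with dot before a nonterminal B, add B -> .γ for every B-production
Closure: [S' -> .S, S -> .dcA]


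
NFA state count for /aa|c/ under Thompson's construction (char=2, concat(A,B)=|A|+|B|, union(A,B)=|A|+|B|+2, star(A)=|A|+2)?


Syntax tree has 3 char leaf(s), 1 union(s), 0 star(s)
chars contribute 3×2 = 6; each union adds +2; each star adds +2
Total: 6 + 2 + 0 = 8 states


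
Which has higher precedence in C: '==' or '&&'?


'==' is equality (level 6); '&&' is logical AND (level 2)
Higher level binds tighter
'==' has higher precedence than '&&'


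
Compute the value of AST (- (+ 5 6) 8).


Evaluate inner: (+ 5 6) = 11
Evaluate root: (- 11 8) = 3
Result: 3


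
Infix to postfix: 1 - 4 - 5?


Left to right (same or higher precedence on left)
Postfix: 1 4 - 5 -


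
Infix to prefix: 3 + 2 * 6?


'*' binds tighter: tree is (+ 3 (* 2 6))
Prefix: + 3 * 2 6


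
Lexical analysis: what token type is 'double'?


Pattern: reserved word
Type: KEYWORD


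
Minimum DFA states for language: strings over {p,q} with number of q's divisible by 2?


Track (count of q) mod 2: states 0..1, accept at 0
Minimal DFA: 2 states


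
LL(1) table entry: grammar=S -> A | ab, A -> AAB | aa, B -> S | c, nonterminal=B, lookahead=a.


For [B, a]: 'a' ∈ FIRST(S)
Entry: B -> S


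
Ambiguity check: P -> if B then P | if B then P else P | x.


dangling else: 'if B then if B then x else x' parses two ways
Ambiguous


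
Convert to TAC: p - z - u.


Break into single-operator statements:
t1 = p - z
t2 = t1 - u


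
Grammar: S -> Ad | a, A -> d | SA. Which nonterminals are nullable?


A nonterminal is nullable iff some alternative derives ε (directly, or every symbol in it is nullable)
Nullable: {}


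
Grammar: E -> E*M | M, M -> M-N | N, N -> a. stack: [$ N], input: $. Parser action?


'N' (not preceded by M-) is the handle for M -> N
Action: reduce (M -> N)


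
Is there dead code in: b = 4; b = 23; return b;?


first assignment to b is overwritten before any read
Dead: 'b = 4'


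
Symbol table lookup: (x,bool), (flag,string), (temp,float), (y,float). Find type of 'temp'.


Lookup 'temp' → type float


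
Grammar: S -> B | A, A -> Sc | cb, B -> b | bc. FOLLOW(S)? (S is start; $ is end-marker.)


$ ∈ FOLLOW(S). For each A -> αBβ: add FIRST(β)\{ε} to FOLLOW(B); if β nullable, add FOLLOW(A).
FOLLOW(S) = {$, c}


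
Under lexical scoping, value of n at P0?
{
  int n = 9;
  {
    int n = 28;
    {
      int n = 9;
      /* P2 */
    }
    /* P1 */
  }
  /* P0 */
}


n declared in the same block as P0
n = 9


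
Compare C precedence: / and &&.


'/' is multiplicative (level 10); '&&' is logical AND (level 2)
Higher level binds tighter
'/' has higher precedence than '&&'


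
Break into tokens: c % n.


Scan left to right, longest-match per lexeme
Tokens: ID(c), OP(%), ID(n)


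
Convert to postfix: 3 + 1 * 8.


* has higher precedence, evaluate 1*8 first
Postfix: 3 1 8 * +


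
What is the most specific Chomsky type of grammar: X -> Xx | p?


Left-linear: every RHS is a terminal or one nonterminal followed by a terminal
Classification: Type 3 (Regular)


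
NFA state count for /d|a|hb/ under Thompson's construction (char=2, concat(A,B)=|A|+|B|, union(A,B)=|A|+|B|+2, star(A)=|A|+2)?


Syntax tree has 4 char leaf(s), 2 union(s), 0 star(s)
chars contribute 4×2 = 8; each union adds +2; each star adds +2
Total: 8 + 4 + 0 = 12 states


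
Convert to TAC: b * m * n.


Break into single-operator statements:
t1 = b * m
t2 = t1 * n


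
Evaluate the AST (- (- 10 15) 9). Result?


Evaluate inner: (- 10 15) = -5
Evaluate root: (- -5 9) = -14
Result: -14


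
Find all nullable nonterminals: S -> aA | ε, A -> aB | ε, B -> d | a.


A nonterminal is nullable iff some alternative derives ε (directly, or every symbol in it is nullable)
Nullable: {A, S}


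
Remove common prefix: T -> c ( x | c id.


Common prefix: 'c'
Factored: T -> c T', T' -> ( x | id


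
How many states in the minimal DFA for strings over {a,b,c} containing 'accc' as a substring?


KMP-style automaton: 4 progress states + 1 absorbing accept = 5
Minimal DFA: 5 states


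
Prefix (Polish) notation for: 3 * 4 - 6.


left-to-right (same/higher precedence on left): tree is (- (* 3 4) 6)
Prefix: - * 3 4 6


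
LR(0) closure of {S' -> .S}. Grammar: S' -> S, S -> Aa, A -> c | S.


Start: S' -> .S
For each item with dot before a nonterminal B, add B -> .γ for every B-production
Closure: [S' -> .S, S -> .Aa, A -> .c, A -> .S]


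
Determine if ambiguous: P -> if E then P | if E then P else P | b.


dangling else: 'if E then if E then b else b' parses two ways
Ambiguous


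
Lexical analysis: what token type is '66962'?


Pattern: digits only
Type: INTEGER_LITERAL


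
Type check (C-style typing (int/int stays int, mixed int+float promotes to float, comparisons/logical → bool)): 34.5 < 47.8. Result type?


Operand types: float < float
Rule: comparison yields bool
Result type: bool


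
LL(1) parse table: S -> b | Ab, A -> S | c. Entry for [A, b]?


For [A, b]: 'b' ∈ FIRST(S)
Entry: A -> S


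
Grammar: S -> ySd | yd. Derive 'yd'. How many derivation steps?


Derivation: S => yd
Steps: 1


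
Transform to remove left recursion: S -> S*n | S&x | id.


Left-recursive alternatives: S*n, S&x; non-recursive: id
Introduce S': S -> idS', S' -> *nS' | &xS' | ε


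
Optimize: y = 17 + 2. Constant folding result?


17 + 2 = 19 at compile time
Optimized: y = 19


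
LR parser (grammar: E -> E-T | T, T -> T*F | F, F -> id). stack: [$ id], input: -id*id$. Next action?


'id' on top is the handle for F -> id
Action: reduce (F -> id)


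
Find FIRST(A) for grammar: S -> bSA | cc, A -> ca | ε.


Per alternative of A: FIRST(ca) = {c}; FIRST(ε) = {ε}
FIRST(A) = {c, ε}


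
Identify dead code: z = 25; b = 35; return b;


z is assigned but never read
Dead: 'z = 25'


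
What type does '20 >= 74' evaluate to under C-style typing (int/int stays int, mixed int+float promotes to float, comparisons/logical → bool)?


Operand types: int >= int
Rule: comparison yields bool
Result type: bool


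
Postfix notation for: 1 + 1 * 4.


* has higher precedence, evaluate 1*4 first
Postfix: 1 1 4 * +


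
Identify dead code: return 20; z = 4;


statement follows a return and is unreachable
Dead: 'z = 4'


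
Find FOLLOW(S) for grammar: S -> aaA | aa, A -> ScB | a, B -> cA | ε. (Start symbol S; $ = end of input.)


$ ∈ FOLLOW(S). For each A -> αBβ: add FIRST(β)\{ε} to FOLLOW(B); if β nullable, add FOLLOW(A).
FOLLOW(S) = {$, c}


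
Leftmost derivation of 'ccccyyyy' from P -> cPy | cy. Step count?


Derivation: P => cPy => ccPyy => cccPyyy => ccccyyyy
Steps: 4


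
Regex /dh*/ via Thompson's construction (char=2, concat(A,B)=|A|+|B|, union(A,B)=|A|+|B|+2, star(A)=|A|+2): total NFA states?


Syntax tree has 2 char leaf(s), 0 union(s), 1 star(s)
chars contribute 2×2 = 4; each union adds +2; each star adds +2
Total: 4 + 0 + 2 = 6 states


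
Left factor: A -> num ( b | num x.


Common prefix: 'num'
Factored: A -> num A', A' -> ( b | x


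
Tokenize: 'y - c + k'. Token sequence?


Scan left to right, longest-match per lexeme
Tokens: ID(y), OP(-), ID(c), OP(+), ID(k)


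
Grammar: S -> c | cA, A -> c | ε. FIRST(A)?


Per alternative of A: FIRST(c) = {c}; FIRST(ε) = {ε}
FIRST(A) = {c, ε}


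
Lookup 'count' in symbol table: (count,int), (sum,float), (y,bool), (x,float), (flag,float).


Lookup 'count' → type int


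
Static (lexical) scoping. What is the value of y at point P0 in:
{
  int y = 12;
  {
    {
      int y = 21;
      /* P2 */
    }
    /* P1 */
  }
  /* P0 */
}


y declared in the same block as P0
y = 12


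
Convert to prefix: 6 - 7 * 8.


'*' binds tighter: tree is (- 6 (* 7 8))
Prefix: - 6 * 7 8


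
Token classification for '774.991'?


Pattern: digits with a decimal point
Type: FLOAT_LITERAL


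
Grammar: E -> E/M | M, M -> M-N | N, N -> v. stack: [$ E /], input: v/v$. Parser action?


no handle ('E/' is not any RHS); shift 'v'
Action: shift


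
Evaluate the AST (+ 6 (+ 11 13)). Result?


Evaluate inner: (+ 11 13) = 24
Evaluate root: (+ 6 24) = 30
Result: 30


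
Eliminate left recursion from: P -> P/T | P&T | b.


Left-recursive alternatives: P/T, P&T; non-recursive: b
Introduce P': P -> bP', P' -> /TP' | &TP' | ε


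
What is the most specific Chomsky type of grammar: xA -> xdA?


LHS has context (more than one symbol) and |LHS| ≤ |RHS|
Classification: Type 1 (Context-Sensitive)


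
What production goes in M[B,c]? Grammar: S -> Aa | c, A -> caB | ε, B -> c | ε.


For [B, c]: 'c' ∈ FIRST(c)
Entry: B -> c


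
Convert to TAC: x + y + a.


Break into single-operator statements:
t1 = x + y
t2 = t1 + a


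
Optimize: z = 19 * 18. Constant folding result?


19 * 18 = 342 at compile time
Optimized: z = 342


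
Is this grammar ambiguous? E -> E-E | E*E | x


'x-x*x' has two parse trees (no precedence encoded between - and *)
Ambiguous


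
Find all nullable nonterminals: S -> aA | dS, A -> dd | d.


A nonterminal is nullable iff some alternative derives ε (directly, or every symbol in it is nullable)
Nullable: {}


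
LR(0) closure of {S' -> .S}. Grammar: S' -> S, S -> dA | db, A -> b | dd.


Start: S' -> .S
For each item with dot before a nonterminal B, add B -> .γ for every B-production
Closure: [S' -> .S, S -> .dA, S -> .db]


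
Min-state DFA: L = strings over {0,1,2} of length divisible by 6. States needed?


Track length mod 6: states 0..5, accept at 0
Minimal DFA: 6 states


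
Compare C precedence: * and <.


'*' is multiplicative (level 10); '<' is relational (level 7)
Higher level binds tighter
'*' has higher precedence than '<'


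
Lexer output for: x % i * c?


Scan left to right, longest-match per lexeme
Tokens: ID(x), OP(%), ID(i), OP(*), ID(c)


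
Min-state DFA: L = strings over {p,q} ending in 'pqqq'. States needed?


Track the longest suffix of input matching a prefix of 'pqqq': 5 classes (prefixes of length 0..4)
Minimal DFA: 5 states


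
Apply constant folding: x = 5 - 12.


5 - 12 = -7 at compile time
Optimized: x = -7


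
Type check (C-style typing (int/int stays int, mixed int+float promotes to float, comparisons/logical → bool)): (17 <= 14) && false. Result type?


Operand types: bool && bool
Rule: logical operators take bool operands and yield bool
Result type: bool


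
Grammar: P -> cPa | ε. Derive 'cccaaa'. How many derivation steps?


Derivation: P => cPa => ccPaa => cccPaaa => cccaaa
Steps: 4


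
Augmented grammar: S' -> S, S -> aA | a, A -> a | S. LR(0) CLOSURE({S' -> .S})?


Start: S' -> .S
For each item with dot before a nonterminal B, add B -> .γ for every B-production
Closure: [S' -> .S, S -> .aA, S -> .a]


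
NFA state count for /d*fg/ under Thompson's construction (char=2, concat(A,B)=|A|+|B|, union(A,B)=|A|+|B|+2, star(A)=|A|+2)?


Syntax tree has 3 char leaf(s), 0 union(s), 1 star(s)
chars contribute 3×2 = 6; each union adds +2; each star adds +2
Total: 6 + 0 + 2 = 8 states


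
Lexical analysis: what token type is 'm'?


Pattern: letter/underscore followed by alphanumerics, not a keyword
Type: IDENTIFIER


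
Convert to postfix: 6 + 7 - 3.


Left to right (same or higher precedence on left)
Postfix: 6 7 + 3 -


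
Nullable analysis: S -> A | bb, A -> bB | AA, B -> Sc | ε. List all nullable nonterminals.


A nonterminal is nullable iff some alternative derives ε (directly, or every symbol in it is nullable)
Nullable: {B}


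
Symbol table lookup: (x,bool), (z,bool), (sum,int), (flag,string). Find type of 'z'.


Lookup 'z' → type bool


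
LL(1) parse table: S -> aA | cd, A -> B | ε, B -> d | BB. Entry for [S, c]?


For [S, c]: 'c' ∈ FIRST(cd)
Entry: S -> cd


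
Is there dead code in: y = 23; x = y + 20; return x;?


y is read by x's definition; x is returned
No dead code


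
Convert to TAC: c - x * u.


Break into single-operator statements:
t1 = x * u
t2 = c - t1


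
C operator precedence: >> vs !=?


'>>' is shift (level 8); '!=' is equality (level 6)
Higher level binds tighter
'>>' has higher precedence than '!='


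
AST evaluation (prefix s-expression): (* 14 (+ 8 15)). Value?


Evaluate inner: (+ 8 15) = 23
Evaluate root: (* 14 23) = 322
Result: 322


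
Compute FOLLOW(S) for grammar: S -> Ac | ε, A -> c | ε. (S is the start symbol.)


$ ∈ FOLLOW(S). For each A -> αBβ: add FIRST(β)\{ε} to FOLLOW(B); if β nullable, add FOLLOW(A).
FOLLOW(S) = {$}


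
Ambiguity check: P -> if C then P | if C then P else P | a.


dangling else: 'if C then if C then a else a' parses two ways
Ambiguous


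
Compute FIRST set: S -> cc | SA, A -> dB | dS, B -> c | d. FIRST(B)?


Per alternative of B: FIRST(c) = {c}; FIRST(d) = {d}
FIRST(B) = {c, d}


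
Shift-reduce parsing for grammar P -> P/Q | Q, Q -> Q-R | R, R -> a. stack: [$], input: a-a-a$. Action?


no handle on stack; shift 'a'
Action: shift


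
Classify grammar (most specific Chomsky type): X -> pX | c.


Right-linear: every RHS is a terminal or a terminal followed by one nonterminal
Classification: Type 3 (Regular)


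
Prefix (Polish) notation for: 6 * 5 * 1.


left-to-right (same/higher precedence on left): tree is (* (* 6 5) 1)
Prefix: * * 6 5 1


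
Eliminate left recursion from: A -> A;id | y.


Left-recursive alternatives: A;id; non-recursive: y
Introduce A': A -> yA', A' -> ;idA' | ε


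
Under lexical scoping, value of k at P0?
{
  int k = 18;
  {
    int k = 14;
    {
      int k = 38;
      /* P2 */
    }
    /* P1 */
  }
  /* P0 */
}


k declared in the same block as P0
k = 18


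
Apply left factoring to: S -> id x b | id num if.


Common prefix: 'id'
Factored: S -> id S', S' -> x b | num if


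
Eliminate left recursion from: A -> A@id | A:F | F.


Left-recursive alternatives: A@id, A:F; non-recursive: F
Introduce A': A -> FA', A' -> @idA' | :FA' | ε


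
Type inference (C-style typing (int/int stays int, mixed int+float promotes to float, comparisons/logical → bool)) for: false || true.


Operand types: bool || bool
Rule: logical operators take bool operands and yield bool
Result type: bool


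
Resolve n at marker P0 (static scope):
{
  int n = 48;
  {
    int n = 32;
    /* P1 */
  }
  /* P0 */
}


n declared in the same block as P0
n = 48


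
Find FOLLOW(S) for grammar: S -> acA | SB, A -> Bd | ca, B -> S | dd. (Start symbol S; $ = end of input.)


$ ∈ FOLLOW(S). For each A -> αBβ: add FIRST(β)\{ε} to FOLLOW(B); if β nullable, add FOLLOW(A).
FOLLOW(S) = {$, a, d}


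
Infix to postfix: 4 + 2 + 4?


Left to right (same or higher precedence on left)
Postfix: 4 2 + 4 +


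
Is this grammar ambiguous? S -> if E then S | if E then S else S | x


dangling else: 'if E then if E then x else x' parses two ways
Ambiguous


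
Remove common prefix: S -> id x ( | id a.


Common prefix: 'id'
Factored: S -> id S', S' -> x ( | a


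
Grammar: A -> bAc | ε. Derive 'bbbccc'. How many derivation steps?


Derivation: A => bAc => bbAcc => bbbAccc => bbbccc
Steps: 4


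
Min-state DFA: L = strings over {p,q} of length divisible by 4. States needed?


Track length mod 4: states 0..3, accept at 0
Minimal DFA: 4 states


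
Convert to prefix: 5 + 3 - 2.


left-to-right (same/higher precedence on left): tree is (- (+ 5 3) 2)
Prefix: - + 5 3 2


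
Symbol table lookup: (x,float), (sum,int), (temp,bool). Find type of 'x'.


Lookup 'x' → type float


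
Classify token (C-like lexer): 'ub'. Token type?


Pattern: letter/underscore followed by alphanumerics, not a keyword
Type: IDENTIFIER


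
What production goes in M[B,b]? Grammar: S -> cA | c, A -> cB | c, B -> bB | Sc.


For [B, b]: 'b' ∈ FIRST(bB)
Entry: B -> bB


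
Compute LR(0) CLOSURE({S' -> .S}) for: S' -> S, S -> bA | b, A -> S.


Start: S' -> .S
For each item with dot before a nonterminal B, add B -> .γ for every B-production
Closure: [S' -> .S, S -> .bA, S -> .b]


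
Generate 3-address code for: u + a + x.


Break into single-operator statements:
t1 = u + a
t2 = t1 + x


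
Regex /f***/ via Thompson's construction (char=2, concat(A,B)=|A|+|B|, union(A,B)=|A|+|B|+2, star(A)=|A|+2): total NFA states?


Syntax tree has 1 char leaf(s), 0 union(s), 3 star(s)
chars contribute 1×2 = 2; each union adds +2; each star adds +2
Total: 2 + 0 + 6 = 8 states


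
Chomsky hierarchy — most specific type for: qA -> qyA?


LHS has context (more than one symbol) and |LHS| ≤ |RHS|
Classification: Type 1 (Context-Sensitive)


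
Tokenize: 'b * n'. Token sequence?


Scan left to right, longest-match per lexeme
Tokens: ID(b), OP(*), ID(n)


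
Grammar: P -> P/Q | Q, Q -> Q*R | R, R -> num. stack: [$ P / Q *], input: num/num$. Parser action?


no handle; shift 'num'
Action: shift


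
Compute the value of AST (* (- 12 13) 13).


Evaluate inner: (- 12 13) = -1
Evaluate root: (* -1 13) = -13
Result: -13


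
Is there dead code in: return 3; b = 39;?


statement follows a return and is unreachable
Dead: 'b = 39'


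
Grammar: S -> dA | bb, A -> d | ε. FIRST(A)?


Per alternative of A: FIRST(d) = {d}; FIRST(ε) = {ε}
FIRST(A) = {d, ε}


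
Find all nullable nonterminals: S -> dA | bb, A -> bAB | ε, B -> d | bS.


A nonterminal is nullable iff some alternative derives ε (directly, or every symbol in it is nullable)
Nullable: {A}


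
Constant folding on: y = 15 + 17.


15 + 17 = 32 at compile time
Optimized: y = 32


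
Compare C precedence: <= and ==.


'<=' is relational (level 7); '==' is equality (level 6)
Higher level binds tighter
'<=' has higher precedence than '=='


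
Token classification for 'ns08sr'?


Pattern: letter/underscore followed by alphanumerics, not a keyword
Type: IDENTIFIER


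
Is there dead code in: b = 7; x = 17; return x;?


b is assigned but never read
Dead: 'b = 7'


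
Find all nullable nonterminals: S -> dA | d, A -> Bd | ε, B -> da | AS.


A nonterminal is nullable iff some alternative derives ε (directly, or every symbol in it is nullable)
Nullable: {A}


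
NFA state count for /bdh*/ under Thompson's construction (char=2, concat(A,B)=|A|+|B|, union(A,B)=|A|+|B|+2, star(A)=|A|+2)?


Syntax tree has 3 char leaf(s), 0 union(s), 1 star(s)
chars contribute 3×2 = 6; each union adds +2; each star adds +2
Total: 6 + 0 + 2 = 8 states


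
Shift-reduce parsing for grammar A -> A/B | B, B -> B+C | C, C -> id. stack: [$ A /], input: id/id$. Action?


no handle ('A/' is not any RHS); shift 'id'
Action: shift


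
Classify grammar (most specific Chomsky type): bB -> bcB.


LHS has context (more than one symbol) and |LHS| ≤ |RHS|
Classification: Type 1 (Context-Sensitive)


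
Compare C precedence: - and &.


'-' is additive (level 9); '&' is bitwise AND (level 5)
Higher level binds tighter
'-' has higher precedence than '&'


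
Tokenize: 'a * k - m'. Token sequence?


Scan left to right, longest-match per lexeme
Tokens: ID(a), OP(*), ID(k), OP(-), ID(m)


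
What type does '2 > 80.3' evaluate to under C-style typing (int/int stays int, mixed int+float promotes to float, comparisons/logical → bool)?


Operand types: int > float
Rule: comparison yields bool
Result type: bool


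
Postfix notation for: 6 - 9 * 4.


* has higher precedence, evaluate 9*4 first
Postfix: 6 9 4 * -


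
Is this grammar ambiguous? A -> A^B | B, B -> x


precedence layered via separate nonterminal B: deterministic
Unambiguous


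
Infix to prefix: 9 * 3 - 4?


left-to-right (same/higher precedence on left): tree is (- (* 9 3) 4)
Prefix: - * 9 3 4


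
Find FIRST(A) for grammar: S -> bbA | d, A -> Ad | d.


Per alternative of A: FIRST(Ad) = {d}; FIRST(d) = {d}
FIRST(A) = {d}


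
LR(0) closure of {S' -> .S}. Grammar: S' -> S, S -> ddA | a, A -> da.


Start: S' -> .S
For each item with dot before a nonterminal B, add B -> .γ for every B-production
Closure: [S' -> .S, S -> .ddA, S -> .a]


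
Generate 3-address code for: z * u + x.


Break into single-operator statements:
t1 = z * u
t2 = t1 + x


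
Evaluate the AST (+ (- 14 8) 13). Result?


Evaluate inner: (- 14 8) = 6
Evaluate root: (+ 6 13) = 19
Result: 19


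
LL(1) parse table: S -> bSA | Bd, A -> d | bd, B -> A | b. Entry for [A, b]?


For [A, b]: 'b' ∈ FIRST(bd)
Entry: A -> bd


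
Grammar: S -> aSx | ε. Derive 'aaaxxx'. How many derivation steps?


Derivation: S => aSx => aaSxx => aaaSxxx => aaaxxx
Steps: 4


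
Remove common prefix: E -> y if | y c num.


Common prefix: 'y'
Factored: E -> y E', E' -> if | c num


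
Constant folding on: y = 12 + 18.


12 + 18 = 30 at compile time
Optimized: y = 30


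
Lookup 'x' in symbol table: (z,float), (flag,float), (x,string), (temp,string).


Lookup 'x' → type string


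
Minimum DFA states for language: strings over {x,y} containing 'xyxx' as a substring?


KMP-style automaton: 4 progress states + 1 absorbing accept = 5
Minimal DFA: 5 states


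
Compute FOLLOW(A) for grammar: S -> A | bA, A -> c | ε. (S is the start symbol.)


$ ∈ FOLLOW(S). For each A -> αBβ: add FIRST(β)\{ε} to FOLLOW(B); if β nullable, add FOLLOW(A).
FOLLOW(A) = {$}


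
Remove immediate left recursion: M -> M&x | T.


Left-recursive alternatives: M&x; non-recursive: T
Introduce M': M -> TM', M' -> &xM' | ε


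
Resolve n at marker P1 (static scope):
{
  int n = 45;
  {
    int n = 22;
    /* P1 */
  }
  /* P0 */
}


n declared in the same block as P1
n = 22


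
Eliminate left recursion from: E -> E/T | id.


Left-recursive alternatives: E/T; non-recursive: id
Introduce E': E -> idE', E' -> /TE' | ε


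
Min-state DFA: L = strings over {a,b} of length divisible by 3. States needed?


Track length mod 3: states 0..2, accept at 0
Minimal DFA: 3 states


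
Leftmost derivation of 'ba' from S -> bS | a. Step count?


Derivation: S => bS => ba
Steps: 2


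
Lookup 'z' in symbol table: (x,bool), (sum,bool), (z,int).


Lookup 'z' → type int


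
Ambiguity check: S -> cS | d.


right-linear, alternatives start with distinct terminals 'c' vs 'd': unique leftmost derivation
Unambiguous


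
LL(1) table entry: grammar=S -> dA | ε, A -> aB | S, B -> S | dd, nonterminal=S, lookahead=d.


For [S, d]: 'd' ∈ FIRST(dA)
Entry: S -> dA


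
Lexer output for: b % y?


Scan left to right, longest-match per lexeme
Tokens: ID(b), OP(%), ID(y)


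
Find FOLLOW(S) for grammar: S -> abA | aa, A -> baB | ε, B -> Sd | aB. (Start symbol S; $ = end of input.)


$ ∈ FOLLOW(S). For each A -> αBβ: add FIRST(β)\{ε} to FOLLOW(B); if β nullable, add FOLLOW(A).
FOLLOW(S) = {$, d}


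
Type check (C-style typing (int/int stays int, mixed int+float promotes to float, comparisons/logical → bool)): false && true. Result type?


Operand types: bool && bool
Rule: logical operators take bool operands and yield bool
Result type: bool


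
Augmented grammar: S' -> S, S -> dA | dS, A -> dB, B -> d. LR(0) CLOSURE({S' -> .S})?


Start: S' -> .S
For each item with dot before a nonterminal B, add B -> .γ for every B-production
Closure: [S' -> .S, S -> .dA, S -> .dS]


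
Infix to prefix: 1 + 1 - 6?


left-to-right (same/higher precedence on left): tree is (- (+ 1 1) 6)
Prefix: - + 1 1 6


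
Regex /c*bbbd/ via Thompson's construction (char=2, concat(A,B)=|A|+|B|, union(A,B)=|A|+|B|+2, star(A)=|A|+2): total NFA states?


Syntax tree has 5 char leaf(s), 0 union(s), 1 star(s)
chars contribute 5×2 = 10; each union adds +2; each star adds +2
Total: 10 + 0 + 2 = 12 states


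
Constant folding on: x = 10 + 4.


10 + 4 = 14 at compile time
Optimized: x = 14


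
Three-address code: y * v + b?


Break into single-operator statements:
t1 = y * v
t2 = t1 + b


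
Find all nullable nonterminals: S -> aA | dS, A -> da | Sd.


A nonterminal is nullable iff some alternative derives ε (directly, or every symbol in it is nullable)
Nullable: {}


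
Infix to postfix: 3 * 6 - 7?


Left to right (same or higher precedence on left)
Postfix: 3 6 * 7 -


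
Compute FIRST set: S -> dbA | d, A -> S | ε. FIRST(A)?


Per alternative of A: FIRST(S) = {d}; FIRST(ε) = {ε}
FIRST(A) = {d, ε}


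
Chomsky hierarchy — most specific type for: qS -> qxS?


LHS has context (more than one symbol) and |LHS| ≤ |RHS|
Classification: Type 1 (Context-Sensitive)


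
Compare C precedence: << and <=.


'<<' is shift (level 8); '<=' is relational (level 7)
Higher level binds tighter
'<<' has higher precedence than '<='


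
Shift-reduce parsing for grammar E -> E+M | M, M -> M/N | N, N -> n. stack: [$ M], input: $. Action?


lookahead ∉ {/} so M won't extend; reduce E -> M
Action: reduce (E -> M)


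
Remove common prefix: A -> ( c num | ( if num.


Common prefix: '('
Factored: A -> ( A', A' -> c num | if num


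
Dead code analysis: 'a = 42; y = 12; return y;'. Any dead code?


a is assigned but never read
Dead: 'a = 42'


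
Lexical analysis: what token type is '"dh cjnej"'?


Pattern: double-quoted sequence
Type: STRING_LITERAL


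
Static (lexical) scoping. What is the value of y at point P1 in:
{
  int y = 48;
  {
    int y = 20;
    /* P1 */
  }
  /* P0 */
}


y declared in the same block as P1
y = 20


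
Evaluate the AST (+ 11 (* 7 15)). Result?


Evaluate inner: (* 7 15) = 105
Evaluate root: (+ 11 105) = 116
Result: 116


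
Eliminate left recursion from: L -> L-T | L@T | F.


Left-recursive alternatives: L-T, L@T; non-recursive: F
Introduce L': L -> FL', L' -> -TL' | @TL' | ε


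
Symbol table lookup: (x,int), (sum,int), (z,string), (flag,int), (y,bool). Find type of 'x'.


Lookup 'x' → type int


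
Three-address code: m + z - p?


Break into single-operator statements:
t1 = m + z
t2 = t1 - p


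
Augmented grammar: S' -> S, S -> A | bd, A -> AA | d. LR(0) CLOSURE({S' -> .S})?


Start: S' -> .S
For each item with dot before a nonterminal B, add B -> .γ for every B-production
Closure: [S' -> .S, S -> .A, S -> .bd, A -> .AA, A -> .d]


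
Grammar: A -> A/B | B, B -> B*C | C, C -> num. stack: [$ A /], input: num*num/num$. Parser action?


no handle ('A/' is not any RHS); shift 'num'
Action: shift


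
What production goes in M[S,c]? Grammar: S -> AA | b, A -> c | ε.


For [S, c]: 'c' ∈ FIRST(AA)
Entry: S -> AA


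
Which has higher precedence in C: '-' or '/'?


'/' is multiplicative (level 10); '-' is additive (level 9)
Higher level binds tighter
'/' has higher precedence than '-'


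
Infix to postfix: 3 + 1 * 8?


* has higher precedence, evaluate 1*8 first
Postfix: 3 1 8 * +


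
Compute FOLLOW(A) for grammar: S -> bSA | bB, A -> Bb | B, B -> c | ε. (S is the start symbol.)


$ ∈ FOLLOW(S). For each A -> αBβ: add FIRST(β)\{ε} to FOLLOW(B); if β nullable, add FOLLOW(A).
FOLLOW(A) = {$, b, c}


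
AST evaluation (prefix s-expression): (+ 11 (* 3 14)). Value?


Evaluate inner: (* 3 14) = 42
Evaluate root: (+ 11 42) = 53
Result: 53


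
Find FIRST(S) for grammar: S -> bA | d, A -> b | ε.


Per alternative of S: FIRST(bA) = {b}; FIRST(d) = {d}
FIRST(S) = {b, d}


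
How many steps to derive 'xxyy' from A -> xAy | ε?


Derivation: A => xAy => xxAyy => xxyy
Steps: 3
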